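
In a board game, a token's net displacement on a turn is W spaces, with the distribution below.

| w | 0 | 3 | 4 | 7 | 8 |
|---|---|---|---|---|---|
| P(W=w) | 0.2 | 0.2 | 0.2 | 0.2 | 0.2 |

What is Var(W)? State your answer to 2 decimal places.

8.24

E[W] = (0)(0.2) + (3)(0.2) + (4)(0.2) + (7)(0.2) + (8)(0.2) = 4.4
E[W²] = (0)²(0.2) + (3)²(0.2) + (4)²(0.2) + (7)²(0.2) + (8)²(0.2) = 27.6
Var(W) = E[W²] − (E[W])² = 27.6 − (4.4)² = 8.24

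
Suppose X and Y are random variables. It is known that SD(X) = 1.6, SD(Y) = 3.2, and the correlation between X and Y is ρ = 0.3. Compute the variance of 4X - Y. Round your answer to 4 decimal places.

V(X) = (1.6)² = 2.56;  V(Y) = (3.2)² = 10.24
Cov(X,Y) = ρ·SD(X)·SD(Y) = 0.3·1.6·3.2 = 1.536
V(4X - Y) = (4)²·V(X) + (-1)²·V(Y) + 2·(4)·(-1)·Cov(X,Y)
= 16·2.56 + 1·10.24 + -8·1.536 = 38.912

38.9120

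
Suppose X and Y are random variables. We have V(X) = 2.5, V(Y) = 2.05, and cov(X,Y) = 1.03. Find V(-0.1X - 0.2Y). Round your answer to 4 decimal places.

V(-0.1X - 0.2Y) = (-0.1)²·V(X) + (-0.2)²·V(Y) + 2·(-0.1)·(-0.2)·cov(X,Y)
= 0.01·2.5 + 0.04·2.05 + 0.04·1.03 = 0.1482

0.1482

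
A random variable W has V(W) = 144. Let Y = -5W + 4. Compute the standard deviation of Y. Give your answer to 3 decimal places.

60.000

V(-5W + 4) = (-5)²·144 = 3600
σ(Y) = √3600 ≈ 60.000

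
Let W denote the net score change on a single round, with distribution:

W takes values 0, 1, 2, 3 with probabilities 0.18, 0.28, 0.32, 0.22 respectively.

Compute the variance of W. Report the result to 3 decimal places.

1.044

E[W] = (0)(0.18) + (1)(0.28) + (2)(0.32) + (3)(0.22) = 1.58
E[W²] = (0)²(0.18) + (1)²(0.28) + (2)²(0.32) + (3)²(0.22) = 3.54
Var(W) = E[W²] − (E[W])² = 3.54 − (1.58)² = 1.0436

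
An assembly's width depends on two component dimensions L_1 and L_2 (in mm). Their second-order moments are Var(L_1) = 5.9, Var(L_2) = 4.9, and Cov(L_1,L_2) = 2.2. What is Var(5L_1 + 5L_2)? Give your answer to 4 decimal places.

380.0000

Var(5L_1 + 5L_2) = (5)²·Var(L_1) + (5)²·Var(L_2) + 2·(5)·(5)·Cov(L_1,L_2)
= 25·5.9 + 25·4.9 + 50·2.2 = 380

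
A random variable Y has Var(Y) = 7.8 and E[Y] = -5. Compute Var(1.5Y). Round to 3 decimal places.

Var(1.5Y) = (1.5)²·Var(Y) = 2.25·7.8 = 17.55

17.550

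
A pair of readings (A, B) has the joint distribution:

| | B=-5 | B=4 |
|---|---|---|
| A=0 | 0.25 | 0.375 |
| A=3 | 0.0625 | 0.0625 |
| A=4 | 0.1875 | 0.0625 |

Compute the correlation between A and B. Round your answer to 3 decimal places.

E[A] = 1.375,  E[B] = -0.5
E[AB] = -2.9375
Cov(A,B) = E[AB] − E[A]E[B] = -2.9375 − (1.375)(-0.5) = -2.25
var(A) = 3.234375,  var(B) = 20.25
ρ = -2.25 / √(3.234375·20.25) ≈ -0.278

-0.278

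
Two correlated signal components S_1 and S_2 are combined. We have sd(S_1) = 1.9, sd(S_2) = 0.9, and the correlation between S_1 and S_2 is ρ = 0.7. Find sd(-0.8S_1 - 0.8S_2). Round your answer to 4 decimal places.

2.0883

V(S_1) = (1.9)² = 3.61;  V(S_2) = (0.9)² = 0.81
Cov(S_1,S_2) = ρ·sd(S_1)·sd(S_2) = 0.7·1.9·0.9 = 1.197
V(-0.8S_1 - 0.8S_2) = (-0.8)²·V(S_1) + (-0.8)²·V(S_2) + 2·(-0.8)·(-0.8)·Cov(S_1,S_2)
= 0.64·3.61 + 0.64·0.81 + 1.28·1.197 = 4.36096
sd(-0.8S_1 - 0.8S_2) = √4.36096 ≈ 2.0883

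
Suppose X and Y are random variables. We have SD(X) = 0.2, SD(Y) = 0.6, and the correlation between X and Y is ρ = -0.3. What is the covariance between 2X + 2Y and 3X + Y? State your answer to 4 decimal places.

Var(X) = (0.2)² = 0.04;  Var(Y) = (0.6)² = 0.36
Cov(X,Y) = ρ·SD(X)·SD(Y) = -0.3·0.2·0.6 = -0.036
Cov(2X + 2Y, 3X + Y) = (2)(3)Var(X) + (2)(1)Var(Y) + [(2)(1) + (2)(3)]Cov(X,Y)
= 6·0.04 + 2·0.36 + 8·-0.036 = 0.672

0.6720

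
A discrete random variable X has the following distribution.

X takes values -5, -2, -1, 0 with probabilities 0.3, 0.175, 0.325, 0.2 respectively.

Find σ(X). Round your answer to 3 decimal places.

1.948

E[X] = (-5)(0.3) + (-2)(0.175) + (-1)(0.325) + (0)(0.2) = -2.175
E[X²] = (-5)²(0.3) + (-2)²(0.175) + (-1)²(0.325) + (0)²(0.2) = 8.525
Var(X) = E[X²] − (E[X])² = 8.525 − (-2.175)² = 3.794375
σ(X) = √3.794375 ≈ 1.948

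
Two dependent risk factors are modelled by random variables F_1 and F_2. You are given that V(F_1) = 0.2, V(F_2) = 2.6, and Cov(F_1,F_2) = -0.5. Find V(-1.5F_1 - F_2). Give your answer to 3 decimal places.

V(-1.5F_1 - F_2) = (-1.5)²·V(F_1) + (-1)²·V(F_2) + 2·(-1.5)·(-1)·Cov(F_1,F_2)
= 2.25·0.2 + 1·2.6 + 3·-0.5 = 1.55

1.550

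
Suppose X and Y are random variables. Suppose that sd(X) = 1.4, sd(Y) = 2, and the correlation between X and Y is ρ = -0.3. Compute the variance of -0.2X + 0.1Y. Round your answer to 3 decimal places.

V(X) = (1.4)² = 1.96;  V(Y) = (2)² = 4
cov(X,Y) = ρ·sd(X)·sd(Y) = -0.3·1.4·2 = -0.84
V(-0.2X + 0.1Y) = (-0.2)²·V(X) + (0.1)²·V(Y) + 2·(-0.2)·(0.1)·cov(X,Y)
= 0.04·1.96 + 0.01·4 + -0.04·-0.84 = 0.152

0.152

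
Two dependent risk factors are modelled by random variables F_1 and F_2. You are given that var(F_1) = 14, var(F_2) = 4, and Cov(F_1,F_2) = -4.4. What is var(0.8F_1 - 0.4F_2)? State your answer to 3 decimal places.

var(0.8F_1 - 0.4F_2) = (0.8)²·var(F_1) + (-0.4)²·var(F_2) + 2·(0.8)·(-0.4)·Cov(F_1,F_2)
= 0.64·14 + 0.16·4 + -0.64·-4.4 = 12.416

12.416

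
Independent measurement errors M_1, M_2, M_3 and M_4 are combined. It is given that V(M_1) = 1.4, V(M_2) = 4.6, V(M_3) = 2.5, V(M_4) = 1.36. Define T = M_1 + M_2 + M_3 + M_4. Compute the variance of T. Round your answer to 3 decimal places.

By independence, V(T) = (1)²V(M_1) + (1)²V(M_2) + (1)²V(M_3) + (1)²V(M_4)
= (1)²·1.4 + (1)²·4.6 + (1)²·2.5 + (1)²·1.36 = 9.86

9.860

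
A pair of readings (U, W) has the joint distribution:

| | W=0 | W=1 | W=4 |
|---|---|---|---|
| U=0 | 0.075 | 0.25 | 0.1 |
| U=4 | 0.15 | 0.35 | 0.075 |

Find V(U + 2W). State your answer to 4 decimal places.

E[U] = 2.3,  E[W] = 1.3,  E[UW] = 2.6
V(U) = 9.2 − (2.3)² = 3.91;  V(W) = 3.4 − (1.3)² = 1.71
cov(U,W) = 2.6 − (2.3)(1.3) = -0.39
V(U + 2W) = (1)²·3.91 + (2)²·1.71 + 2·(1)·(2)·-0.39 = 9.19

9.1900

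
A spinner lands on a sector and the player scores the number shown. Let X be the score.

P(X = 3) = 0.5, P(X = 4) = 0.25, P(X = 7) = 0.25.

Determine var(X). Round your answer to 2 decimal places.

E[X] = (3)(0.5) + (4)(0.25) + (7)(0.25) = 4.25
E[X²] = (3)²(0.5) + (4)²(0.25) + (7)²(0.25) = 20.75
var(X) = E[X²] − (E[X])² = 20.75 − (4.25)² = 2.6875

2.69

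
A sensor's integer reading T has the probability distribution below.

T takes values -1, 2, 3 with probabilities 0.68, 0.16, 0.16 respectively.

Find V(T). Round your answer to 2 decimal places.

2.75

E[T] = (-1)(0.68) + (2)(0.16) + (3)(0.16) = 0.12
E[T²] = (-1)²(0.68) + (2)²(0.16) + (3)²(0.16) = 2.76
V(T) = E[T²] − (E[T])² = 2.76 − (0.12)² = 2.7456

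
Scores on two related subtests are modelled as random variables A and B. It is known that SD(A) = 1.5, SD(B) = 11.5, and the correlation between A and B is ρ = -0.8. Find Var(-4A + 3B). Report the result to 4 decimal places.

Var(A) = (1.5)² = 2.25;  Var(B) = (11.5)² = 132.25
Cov(A,B) = ρ·SD(A)·SD(B) = -0.8·1.5·11.5 = -13.8
Var(-4A + 3B) = (-4)²·Var(A) + (3)²·Var(B) + 2·(-4)·(3)·Cov(A,B)
= 16·2.25 + 9·132.25 + -24·-13.8 = 1557.45

1557.4500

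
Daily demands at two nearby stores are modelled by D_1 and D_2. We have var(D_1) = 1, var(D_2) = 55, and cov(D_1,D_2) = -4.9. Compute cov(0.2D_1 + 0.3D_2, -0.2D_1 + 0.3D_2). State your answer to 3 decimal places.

cov(0.2D_1 + 0.3D_2, -0.2D_1 + 0.3D_2) = (0.2)(-0.2)var(D_1) + (0.3)(0.3)var(D_2) + [(0.2)(0.3) + (0.3)(-0.2)]cov(D_1,D_2)
= -0.04·1 + 0.09·55 + 0·-4.9 = 4.91

4.910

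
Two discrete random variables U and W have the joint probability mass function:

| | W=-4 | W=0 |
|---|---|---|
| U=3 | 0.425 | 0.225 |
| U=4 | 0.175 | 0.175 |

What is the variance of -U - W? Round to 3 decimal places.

4.348

E[U] = 3.35,  E[W] = -2.4,  E[UW] = -7.9
Var(U) = 11.45 − (3.35)² = 0.2275;  Var(W) = 9.6 − (-2.4)² = 3.84
Cov(U,W) = -7.9 − (3.35)(-2.4) = 0.14
Var(-U - W) = (-1)²·0.2275 + (-1)²·3.84 + 2·(-1)·(-1)·0.14 = 4.3475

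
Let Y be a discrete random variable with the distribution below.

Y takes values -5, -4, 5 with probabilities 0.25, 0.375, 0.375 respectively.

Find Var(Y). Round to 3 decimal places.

20.859

E[Y] = (-5)(0.25) + (-4)(0.375) + (5)(0.375) = -0.875
E[Y²] = (-5)²(0.25) + (-4)²(0.375) + (5)²(0.375) = 21.625
Var(Y) = E[Y²] − (E[Y])² = 21.625 − (-0.875)² = 20.859375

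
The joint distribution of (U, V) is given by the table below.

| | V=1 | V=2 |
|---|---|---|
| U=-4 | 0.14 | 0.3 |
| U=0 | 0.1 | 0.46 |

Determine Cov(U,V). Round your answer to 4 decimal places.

E[U] = -1.76,  E[V] = 1.76
E[UV] = -2.96
Cov(U,V) = E[UV] − E[U]E[V] = -2.96 − (-1.76)(1.76) = 0.1376

0.1376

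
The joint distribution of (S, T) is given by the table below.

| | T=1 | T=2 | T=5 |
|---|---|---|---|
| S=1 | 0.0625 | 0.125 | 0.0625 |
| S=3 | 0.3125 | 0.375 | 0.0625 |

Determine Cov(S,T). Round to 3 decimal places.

-0.250

E[S] = 2.5,  E[T] = 2
E[ST] = 4.75
Cov(S,T) = E[ST] − E[S]E[T] = 4.75 − (2.5)(2) = -0.25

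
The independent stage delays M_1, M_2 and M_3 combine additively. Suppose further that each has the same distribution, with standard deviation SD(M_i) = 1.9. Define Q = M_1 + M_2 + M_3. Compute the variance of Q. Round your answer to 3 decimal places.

var(M_i) = (1.9)² = 3.61
By independence, var(Q) = (1)²var(M_1) + (1)²var(M_2) + (1)²var(M_3)
= (1)²·3.61 + (1)²·3.61 + (1)²·3.61 = 10.83

10.830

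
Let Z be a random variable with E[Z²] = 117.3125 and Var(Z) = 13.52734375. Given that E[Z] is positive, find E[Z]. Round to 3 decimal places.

(E[Z])² = E[Z²] − Var(Z) = 117.3125 − 13.52734375 = 103.78515625
E[Z] = √103.78515625 = 10.1875

10.188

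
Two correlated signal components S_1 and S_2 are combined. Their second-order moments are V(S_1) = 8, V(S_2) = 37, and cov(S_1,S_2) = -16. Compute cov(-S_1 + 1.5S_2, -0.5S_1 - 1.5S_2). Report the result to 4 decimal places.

cov(-S_1 + 1.5S_2, -0.5S_1 - 1.5S_2) = (-1)(-0.5)V(S_1) + (1.5)(-1.5)V(S_2) + [(-1)(-1.5) + (1.5)(-0.5)]cov(S_1,S_2)
= 0.5·8 + -2.25·37 + 0.75·-16 = -91.25

-91.2500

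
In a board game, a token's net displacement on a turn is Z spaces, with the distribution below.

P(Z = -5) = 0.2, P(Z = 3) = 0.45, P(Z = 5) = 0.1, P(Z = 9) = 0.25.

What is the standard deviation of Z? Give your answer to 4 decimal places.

4.7106

E[Z] = (-5)(0.2) + (3)(0.45) + (5)(0.1) + (9)(0.25) = 3.1
E[Z²] = (-5)²(0.2) + (3)²(0.45) + (5)²(0.1) + (9)²(0.25) = 31.8
Var(Z) = E[Z²] − (E[Z])² = 31.8 − (3.1)² = 22.19
SD(Z) = √22.19 ≈ 4.7106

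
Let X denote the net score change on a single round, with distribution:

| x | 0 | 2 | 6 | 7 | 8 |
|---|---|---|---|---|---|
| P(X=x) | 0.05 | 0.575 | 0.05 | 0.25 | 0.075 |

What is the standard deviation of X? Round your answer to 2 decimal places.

E[X] = (0)(0.05) + (2)(0.575) + (6)(0.05) + (7)(0.25) + (8)(0.075) = 3.8
E[X²] = (0)²(0.05) + (2)²(0.575) + (6)²(0.05) + (7)²(0.25) + (8)²(0.075) = 21.15
V(X) = E[X²] − (E[X])² = 21.15 − (3.8)² = 6.71
sd(X) = √6.71 ≈ 2.59

2.59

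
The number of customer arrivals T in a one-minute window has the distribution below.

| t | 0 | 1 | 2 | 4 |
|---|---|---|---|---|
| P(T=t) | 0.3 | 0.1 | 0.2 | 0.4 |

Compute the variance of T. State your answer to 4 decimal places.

E[T] = (0)(0.3) + (1)(0.1) + (2)(0.2) + (4)(0.4) = 2.1
E[T²] = (0)²(0.3) + (1)²(0.1) + (2)²(0.2) + (4)²(0.4) = 7.3
V(T) = E[T²] − (E[T])² = 7.3 − (2.1)² = 2.89

2.8900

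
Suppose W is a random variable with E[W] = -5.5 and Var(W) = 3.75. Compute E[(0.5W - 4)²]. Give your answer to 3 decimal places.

46.500

E[0.5W - 4] = 0.5·-5.5 − 4 = -6.75
Var(0.5W - 4) = (0.5)²·3.75 = 0.9375
E[(0.5W - 4)²] = Var((0.5W - 4)) + (E[(0.5W - 4)])² = 0.9375 + (-6.75)² = 46.5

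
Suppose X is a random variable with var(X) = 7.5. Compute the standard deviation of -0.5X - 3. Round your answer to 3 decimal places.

var(-0.5X - 3) = (-0.5)²·7.5 = 1.875
SD(-0.5X - 3) = √1.875 ≈ 1.369

1.369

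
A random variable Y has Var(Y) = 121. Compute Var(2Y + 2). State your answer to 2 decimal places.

484.00

Var(2Y + 2) = (2)²·Var(Y) = 4·121 = 484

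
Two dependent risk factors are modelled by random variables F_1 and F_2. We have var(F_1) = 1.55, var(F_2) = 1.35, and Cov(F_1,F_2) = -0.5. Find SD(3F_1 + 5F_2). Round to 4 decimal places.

var(3F_1 + 5F_2) = (3)²·var(F_1) + (5)²·var(F_2) + 2·(3)·(5)·Cov(F_1,F_2)
= 9·1.55 + 25·1.35 + 30·-0.5 = 32.7
SD(3F_1 + 5F_2) = √32.7 ≈ 5.7184

5.7184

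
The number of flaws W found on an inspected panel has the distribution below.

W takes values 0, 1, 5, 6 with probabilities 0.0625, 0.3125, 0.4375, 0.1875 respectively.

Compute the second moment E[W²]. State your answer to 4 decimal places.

E[W²] = (0)²(0.0625) + (1)²(0.3125) + (5)²(0.4375) + (6)²(0.1875) = 18

18.0000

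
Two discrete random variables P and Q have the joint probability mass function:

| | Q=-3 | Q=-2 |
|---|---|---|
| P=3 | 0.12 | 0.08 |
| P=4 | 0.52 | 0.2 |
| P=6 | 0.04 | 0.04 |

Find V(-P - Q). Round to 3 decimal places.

0.762

E[P] = 3.96,  E[Q] = -2.68,  E[PQ] = -10.6
V(P) = 16.2 − (3.96)² = 0.5184;  V(Q) = 7.4 − (-2.68)² = 0.2176
cov(P,Q) = -10.6 − (3.96)(-2.68) = 0.0128
V(-P - Q) = (-1)²·0.5184 + (-1)²·0.2176 + 2·(-1)·(-1)·0.0128 = 0.7616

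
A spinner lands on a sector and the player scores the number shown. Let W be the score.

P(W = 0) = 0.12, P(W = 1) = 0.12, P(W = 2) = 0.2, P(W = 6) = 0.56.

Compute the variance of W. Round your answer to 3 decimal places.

6.026

E[W] = (0)(0.12) + (1)(0.12) + (2)(0.2) + (6)(0.56) = 3.88
E[W²] = (0)²(0.12) + (1)²(0.12) + (2)²(0.2) + (6)²(0.56) = 21.08
var(W) = E[W²] − (E[W])² = 21.08 − (3.88)² = 6.0256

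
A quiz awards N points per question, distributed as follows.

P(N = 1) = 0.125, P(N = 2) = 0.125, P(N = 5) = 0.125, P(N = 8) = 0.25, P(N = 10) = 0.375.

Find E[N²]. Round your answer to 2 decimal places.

E[N²] = (1)²(0.125) + (2)²(0.125) + (5)²(0.125) + (8)²(0.25) + (10)²(0.375) = 57.25

57.25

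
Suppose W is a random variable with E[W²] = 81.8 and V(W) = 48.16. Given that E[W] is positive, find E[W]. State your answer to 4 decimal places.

5.8000

(E[W])² = E[W²] − V(W) = 81.8 − 48.16 = 33.64
E[W] = √33.64 = 5.8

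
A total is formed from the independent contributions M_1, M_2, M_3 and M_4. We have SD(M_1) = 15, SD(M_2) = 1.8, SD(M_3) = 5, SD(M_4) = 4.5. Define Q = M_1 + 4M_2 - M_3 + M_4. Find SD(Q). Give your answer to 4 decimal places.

17.9469

Var(M_1) = 225, Var(M_2) = 3.24, Var(M_3) = 25, Var(M_4) = 20.25
By independence, Var(Q) = (1)²Var(M_1) + (4)²Var(M_2) + (-1)²Var(M_3) + (1)²Var(M_4)
= (1)²·225 + (4)²·3.24 + (-1)²·25 + (1)²·20.25 = 322.09
SD(Q) = √322.09 ≈ 17.9469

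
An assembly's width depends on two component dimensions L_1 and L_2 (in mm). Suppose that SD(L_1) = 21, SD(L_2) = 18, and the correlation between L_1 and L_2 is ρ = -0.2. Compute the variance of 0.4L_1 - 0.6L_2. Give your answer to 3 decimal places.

Var(L_1) = (21)² = 441;  Var(L_2) = (18)² = 324
Cov(L_1,L_2) = ρ·SD(L_1)·SD(L_2) = -0.2·21·18 = -75.6
Var(0.4L_1 - 0.6L_2) = (0.4)²·Var(L_1) + (-0.6)²·Var(L_2) + 2·(0.4)·(-0.6)·Cov(L_1,L_2)
= 0.16·441 + 0.36·324 + -0.48·-75.6 = 223.488

223.488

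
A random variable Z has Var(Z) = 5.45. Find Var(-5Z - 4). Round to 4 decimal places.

136.2500

Var(-5Z - 4) = (-5)²·Var(Z) = 25·5.45 = 136.25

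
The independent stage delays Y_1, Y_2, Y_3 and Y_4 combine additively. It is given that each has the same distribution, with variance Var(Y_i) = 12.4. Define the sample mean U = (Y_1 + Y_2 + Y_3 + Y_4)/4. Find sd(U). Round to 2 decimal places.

By independence, Var(U) = (0.25)²Var(Y_1) + (0.25)²Var(Y_2) + (0.25)²Var(Y_3) + (0.25)²Var(Y_4)
= (0.25)²·12.4 + (0.25)²·12.4 + (0.25)²·12.4 + (0.25)²·12.4 = 3.1
sd(U) = √3.1 ≈ 1.76

1.76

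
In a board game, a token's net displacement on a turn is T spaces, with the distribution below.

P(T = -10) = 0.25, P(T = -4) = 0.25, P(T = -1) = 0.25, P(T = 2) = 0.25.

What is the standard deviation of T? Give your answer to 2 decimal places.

4.44

E[T] = (-10)(0.25) + (-4)(0.25) + (-1)(0.25) + (2)(0.25) = -3.25
E[T²] = (-10)²(0.25) + (-4)²(0.25) + (-1)²(0.25) + (2)²(0.25) = 30.25
V(T) = E[T²] − (E[T])² = 30.25 − (-3.25)² = 19.6875
σ(T) = √19.6875 ≈ 4.44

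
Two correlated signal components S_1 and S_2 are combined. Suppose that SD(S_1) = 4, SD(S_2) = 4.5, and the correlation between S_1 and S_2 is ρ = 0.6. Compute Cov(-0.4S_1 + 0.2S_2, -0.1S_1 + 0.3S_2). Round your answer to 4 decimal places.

Var(S_1) = (4)² = 16;  Var(S_2) = (4.5)² = 20.25
Cov(S_1,S_2) = ρ·SD(S_1)·SD(S_2) = 0.6·4·4.5 = 10.8
Cov(-0.4S_1 + 0.2S_2, -0.1S_1 + 0.3S_2) = (-0.4)(-0.1)Var(S_1) + (0.2)(0.3)Var(S_2) + [(-0.4)(0.3) + (0.2)(-0.1)]Cov(S_1,S_2)
= 0.04·16 + 0.06·20.25 + -0.14·10.8 = 0.343

0.3430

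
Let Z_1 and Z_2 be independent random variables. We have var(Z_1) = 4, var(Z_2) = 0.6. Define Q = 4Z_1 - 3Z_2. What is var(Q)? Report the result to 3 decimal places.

69.400

By independence, var(Q) = (4)²var(Z_1) + (-3)²var(Z_2)
= (4)²·4 + (-3)²·0.6 = 69.4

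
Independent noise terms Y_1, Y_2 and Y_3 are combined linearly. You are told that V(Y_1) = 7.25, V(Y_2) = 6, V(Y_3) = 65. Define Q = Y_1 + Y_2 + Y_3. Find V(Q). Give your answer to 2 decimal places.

78.25

By independence, V(Q) = (1)²V(Y_1) + (1)²V(Y_2) + (1)²V(Y_3)
= (1)²·7.25 + (1)²·6 + (1)²·65 = 78.25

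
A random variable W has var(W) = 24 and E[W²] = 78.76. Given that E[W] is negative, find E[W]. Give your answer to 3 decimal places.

(E[W])² = E[W²] − var(W) = 78.76 − 24 = 54.76
E[W] = −√54.76 = -7.4

-7.400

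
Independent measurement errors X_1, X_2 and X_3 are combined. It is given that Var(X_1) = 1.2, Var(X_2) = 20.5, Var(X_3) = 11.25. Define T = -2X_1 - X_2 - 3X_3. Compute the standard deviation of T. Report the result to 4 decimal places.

11.2494

By independence, Var(T) = (-2)²Var(X_1) + (-1)²Var(X_2) + (-3)²Var(X_3)
= (-2)²·1.2 + (-1)²·20.5 + (-3)²·11.25 = 126.55
SD(T) = √126.55 ≈ 11.2494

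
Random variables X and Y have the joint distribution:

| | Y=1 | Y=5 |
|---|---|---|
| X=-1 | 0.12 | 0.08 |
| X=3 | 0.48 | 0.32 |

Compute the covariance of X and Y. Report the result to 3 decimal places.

0.000

E[X] = 2.2,  E[Y] = 2.6
E[XY] = 5.72
Cov(X,Y) = E[XY] − E[X]E[Y] = 5.72 − (2.2)(2.6) = 0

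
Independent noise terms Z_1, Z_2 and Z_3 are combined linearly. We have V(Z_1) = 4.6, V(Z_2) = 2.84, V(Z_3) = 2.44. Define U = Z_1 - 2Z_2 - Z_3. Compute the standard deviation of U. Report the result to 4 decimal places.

4.2895

By independence, V(U) = (1)²V(Z_1) + (-2)²V(Z_2) + (-1)²V(Z_3)
= (1)²·4.6 + (-2)²·2.84 + (-1)²·2.44 = 18.4
σ(U) = √18.4 ≈ 4.2895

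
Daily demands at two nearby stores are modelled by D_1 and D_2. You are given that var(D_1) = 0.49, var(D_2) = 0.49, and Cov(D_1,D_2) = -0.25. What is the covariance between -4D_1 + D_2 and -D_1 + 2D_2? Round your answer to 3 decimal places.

5.190

Cov(-4D_1 + D_2, -D_1 + 2D_2) = (-4)(-1)var(D_1) + (1)(2)var(D_2) + [(-4)(2) + (1)(-1)]Cov(D_1,D_2)
= 4·0.49 + 2·0.49 + -9·-0.25 = 5.19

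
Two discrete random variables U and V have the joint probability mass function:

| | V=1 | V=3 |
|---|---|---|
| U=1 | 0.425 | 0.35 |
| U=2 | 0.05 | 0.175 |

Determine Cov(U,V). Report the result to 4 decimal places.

0.1138

E[U] = 1.225,  E[V] = 2.05
E[UV] = 2.625
Cov(U,V) = E[UV] − E[U]E[V] = 2.625 − (1.225)(2.05) = 0.11375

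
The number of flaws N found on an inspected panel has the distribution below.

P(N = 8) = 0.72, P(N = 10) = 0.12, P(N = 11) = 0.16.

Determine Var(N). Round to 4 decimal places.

E[N] = (8)(0.72) + (10)(0.12) + (11)(0.16) = 8.72
E[N²] = (8)²(0.72) + (10)²(0.12) + (11)²(0.16) = 77.44
Var(N) = E[N²] − (E[N])² = 77.44 − (8.72)² = 1.4016

1.4016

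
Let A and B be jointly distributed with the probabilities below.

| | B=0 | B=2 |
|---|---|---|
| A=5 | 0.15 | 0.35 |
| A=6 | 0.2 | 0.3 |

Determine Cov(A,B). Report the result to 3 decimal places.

E[A] = 5.5,  E[B] = 1.3
E[AB] = 7.1
Cov(A,B) = E[AB] − E[A]E[B] = 7.1 − (5.5)(1.3) = -0.05

-0.050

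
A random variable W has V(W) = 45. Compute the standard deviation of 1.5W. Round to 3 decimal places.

V(1.5W) = (1.5)²·45 = 101.25
SD(1.5W) = √101.25 ≈ 10.062

10.062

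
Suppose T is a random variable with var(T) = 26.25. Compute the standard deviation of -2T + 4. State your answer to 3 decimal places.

10.247

var(-2T + 4) = (-2)²·26.25 = 105
SD(-2T + 4) = √105 ≈ 10.247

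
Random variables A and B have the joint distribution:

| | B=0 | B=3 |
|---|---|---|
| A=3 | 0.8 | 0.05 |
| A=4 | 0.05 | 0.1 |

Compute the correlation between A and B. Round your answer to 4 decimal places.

0.6078

E[A] = 3.15,  E[B] = 0.45
E[AB] = 1.65
Cov(A,B) = E[AB] − E[A]E[B] = 1.65 − (3.15)(0.45) = 0.2325
Var(A) = 0.1275,  Var(B) = 1.1475
ρ = 0.2325 / √(0.1275·1.1475) ≈ 0.6078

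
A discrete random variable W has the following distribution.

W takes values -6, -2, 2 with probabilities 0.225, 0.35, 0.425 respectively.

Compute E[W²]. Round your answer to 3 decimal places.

E[W²] = (-6)²(0.225) + (-2)²(0.35) + (2)²(0.425) = 11.2

11.200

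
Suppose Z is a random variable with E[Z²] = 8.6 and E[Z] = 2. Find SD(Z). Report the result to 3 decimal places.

2.145

V(Z) = 8.6 − (2)² = 4.6
SD(Z) = √4.6 ≈ 2.145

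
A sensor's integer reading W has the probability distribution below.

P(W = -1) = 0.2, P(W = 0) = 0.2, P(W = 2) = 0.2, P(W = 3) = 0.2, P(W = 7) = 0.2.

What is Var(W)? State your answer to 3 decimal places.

7.760

E[W] = (-1)(0.2) + (0)(0.2) + (2)(0.2) + (3)(0.2) + (7)(0.2) = 2.2
E[W²] = (-1)²(0.2) + (0)²(0.2) + (2)²(0.2) + (3)²(0.2) + (7)²(0.2) = 12.6
Var(W) = E[W²] − (E[W])² = 12.6 − (2.2)² = 7.76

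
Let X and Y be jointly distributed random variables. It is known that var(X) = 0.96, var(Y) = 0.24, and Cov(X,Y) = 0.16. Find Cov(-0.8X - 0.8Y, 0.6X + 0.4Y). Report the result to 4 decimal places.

-0.6656

Cov(-0.8X - 0.8Y, 0.6X + 0.4Y) = (-0.8)(0.6)var(X) + (-0.8)(0.4)var(Y) + [(-0.8)(0.4) + (-0.8)(0.6)]Cov(X,Y)
= -0.48·0.96 + -0.32·0.24 + -0.8·0.16 = -0.6656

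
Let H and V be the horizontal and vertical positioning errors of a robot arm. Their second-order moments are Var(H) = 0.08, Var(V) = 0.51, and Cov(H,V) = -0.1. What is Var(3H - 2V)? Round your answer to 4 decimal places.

Var(3H - 2V) = (3)²·Var(H) + (-2)²·Var(V) + 2·(3)·(-2)·Cov(H,V)
= 9·0.08 + 4·0.51 + -12·-0.1 = 3.96

3.9600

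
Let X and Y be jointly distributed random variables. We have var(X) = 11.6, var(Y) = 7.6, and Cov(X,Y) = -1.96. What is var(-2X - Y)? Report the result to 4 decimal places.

46.1600

var(-2X - Y) = (-2)²·var(X) + (-1)²·var(Y) + 2·(-2)·(-1)·Cov(X,Y)
= 4·11.6 + 1·7.6 + 4·-1.96 = 46.16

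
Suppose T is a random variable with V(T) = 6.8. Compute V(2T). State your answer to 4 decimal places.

V(2T) = (2)²·V(T) = 4·6.8 = 27.2

27.2000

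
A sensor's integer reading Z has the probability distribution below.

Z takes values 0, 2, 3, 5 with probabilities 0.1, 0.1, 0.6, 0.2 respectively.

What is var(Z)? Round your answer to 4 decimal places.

E[Z] = (0)(0.1) + (2)(0.1) + (3)(0.6) + (5)(0.2) = 3
E[Z²] = (0)²(0.1) + (2)²(0.1) + (3)²(0.6) + (5)²(0.2) = 10.8
var(Z) = E[Z²] − (E[Z])² = 10.8 − (3)² = 1.8

1.8000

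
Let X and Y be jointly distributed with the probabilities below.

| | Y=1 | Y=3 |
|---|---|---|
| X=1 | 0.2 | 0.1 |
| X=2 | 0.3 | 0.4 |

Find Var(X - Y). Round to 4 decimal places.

E[X] = 1.7,  E[Y] = 2,  E[XY] = 3.5
Var(X) = 3.1 − (1.7)² = 0.21;  Var(Y) = 5 − (2)² = 1
Cov(X,Y) = 3.5 − (1.7)(2) = 0.1
Var(X - Y) = (1)²·0.21 + (-1)²·1 + 2·(1)·(-1)·0.1 = 1.01

1.0100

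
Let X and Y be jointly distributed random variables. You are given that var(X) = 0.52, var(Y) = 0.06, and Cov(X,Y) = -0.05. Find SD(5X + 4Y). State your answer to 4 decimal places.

var(5X + 4Y) = (5)²·var(X) + (4)²·var(Y) + 2·(5)·(4)·Cov(X,Y)
= 25·0.52 + 16·0.06 + 40·-0.05 = 11.96
SD(5X + 4Y) = √11.96 ≈ 3.4583

3.4583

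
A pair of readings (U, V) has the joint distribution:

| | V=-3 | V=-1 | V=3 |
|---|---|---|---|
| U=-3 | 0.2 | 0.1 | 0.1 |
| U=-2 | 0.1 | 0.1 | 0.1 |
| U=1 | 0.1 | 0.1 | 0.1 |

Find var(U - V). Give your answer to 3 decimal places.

E[U] = -1.5,  E[V] = -0.6,  E[UV] = 1.3
var(U) = 5.1 − (-1.5)² = 2.85;  var(V) = 6.6 − (-0.6)² = 6.24
cov(U,V) = 1.3 − (-1.5)(-0.6) = 0.4
var(U - V) = (1)²·2.85 + (-1)²·6.24 + 2·(1)·(-1)·0.4 = 8.29

8.290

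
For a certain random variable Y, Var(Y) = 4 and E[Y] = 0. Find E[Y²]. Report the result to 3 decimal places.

E[Y²] = Var(Y) + (E[Y])² = 4 + (0)² = 4

4.000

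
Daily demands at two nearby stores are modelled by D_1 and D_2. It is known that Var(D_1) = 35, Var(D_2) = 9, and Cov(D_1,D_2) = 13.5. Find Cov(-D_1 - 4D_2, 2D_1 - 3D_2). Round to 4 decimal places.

-29.5000

Cov(-D_1 - 4D_2, 2D_1 - 3D_2) = (-1)(2)Var(D_1) + (-4)(-3)Var(D_2) + [(-1)(-3) + (-4)(2)]Cov(D_1,D_2)
= -2·35 + 12·9 + -5·13.5 = -29.5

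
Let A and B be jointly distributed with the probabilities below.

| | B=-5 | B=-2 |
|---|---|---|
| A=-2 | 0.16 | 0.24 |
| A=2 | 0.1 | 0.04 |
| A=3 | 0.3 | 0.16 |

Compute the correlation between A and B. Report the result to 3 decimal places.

-0.255

E[A] = 0.86,  E[B] = -3.68
E[AB] = -4.06
Cov(A,B) = E[AB] − E[A]E[B] = -4.06 − (0.86)(-3.68) = -0.8952
Var(A) = 5.5604,  Var(B) = 2.2176
ρ = -0.8952 / √(5.5604·2.2176) ≈ -0.255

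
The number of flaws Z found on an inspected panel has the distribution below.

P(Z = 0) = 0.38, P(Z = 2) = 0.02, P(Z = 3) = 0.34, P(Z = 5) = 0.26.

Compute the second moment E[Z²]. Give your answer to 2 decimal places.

E[Z²] = (0)²(0.38) + (2)²(0.02) + (3)²(0.34) + (5)²(0.26) = 9.64

9.64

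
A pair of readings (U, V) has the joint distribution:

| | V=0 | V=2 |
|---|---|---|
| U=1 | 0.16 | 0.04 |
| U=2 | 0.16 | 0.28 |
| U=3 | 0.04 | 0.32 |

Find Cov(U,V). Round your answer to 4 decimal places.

0.3552

E[U] = 2.16,  E[V] = 1.28
E[UV] = 3.12
Cov(U,V) = E[UV] − E[U]E[V] = 3.12 − (2.16)(1.28) = 0.3552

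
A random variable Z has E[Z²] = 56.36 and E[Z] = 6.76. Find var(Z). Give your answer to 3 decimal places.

var(Z) = 56.36 − (6.76)² = 10.6624

10.662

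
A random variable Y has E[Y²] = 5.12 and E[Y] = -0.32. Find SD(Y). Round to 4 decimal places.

2.2400

Var(Y) = 5.12 − (-0.32)² = 5.0176
SD(Y) = √5.0176 ≈ 2.2400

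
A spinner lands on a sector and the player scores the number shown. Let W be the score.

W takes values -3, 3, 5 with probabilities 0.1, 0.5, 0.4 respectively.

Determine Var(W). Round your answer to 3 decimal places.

E[W] = (-3)(0.1) + (3)(0.5) + (5)(0.4) = 3.2
E[W²] = (-3)²(0.1) + (3)²(0.5) + (5)²(0.4) = 15.4
Var(W) = E[W²] − (E[W])² = 15.4 − (3.2)² = 5.16

5.160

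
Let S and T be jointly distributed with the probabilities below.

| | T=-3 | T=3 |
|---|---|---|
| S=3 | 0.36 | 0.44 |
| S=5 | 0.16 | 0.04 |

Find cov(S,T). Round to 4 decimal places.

E[S] = 3.4,  E[T] = -0.12
E[ST] = -1.08
cov(S,T) = E[ST] − E[S]E[T] = -1.08 − (3.4)(-0.12) = -0.672

-0.6720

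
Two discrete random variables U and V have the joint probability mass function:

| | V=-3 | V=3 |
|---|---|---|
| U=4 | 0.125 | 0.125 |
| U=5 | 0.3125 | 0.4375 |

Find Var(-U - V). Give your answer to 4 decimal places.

E[U] = 4.75,  E[V] = 0.375,  E[UV] = 1.875
Var(U) = 22.75 − (4.75)² = 0.1875;  Var(V) = 9 − (0.375)² = 8.859375
cov(U,V) = 1.875 − (4.75)(0.375) = 0.09375
Var(-U - V) = (-1)²·0.1875 + (-1)²·8.859375 + 2·(-1)·(-1)·0.09375 = 9.234375

9.2344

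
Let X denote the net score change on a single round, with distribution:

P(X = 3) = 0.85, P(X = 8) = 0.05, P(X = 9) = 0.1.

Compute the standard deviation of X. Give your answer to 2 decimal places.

E[X] = (3)(0.85) + (8)(0.05) + (9)(0.1) = 3.85
E[X²] = (3)²(0.85) + (8)²(0.05) + (9)²(0.1) = 18.95
V(X) = E[X²] − (E[X])² = 18.95 − (3.85)² = 4.1275
SD(X) = √4.1275 ≈ 2.03

2.03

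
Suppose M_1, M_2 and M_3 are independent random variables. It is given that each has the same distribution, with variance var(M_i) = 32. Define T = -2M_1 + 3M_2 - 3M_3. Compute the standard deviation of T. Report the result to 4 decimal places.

By independence, var(T) = (-2)²var(M_1) + (3)²var(M_2) + (-3)²var(M_3)
= (-2)²·32 + (3)²·32 + (-3)²·32 = 704
SD(T) = √704 ≈ 26.5330

26.5330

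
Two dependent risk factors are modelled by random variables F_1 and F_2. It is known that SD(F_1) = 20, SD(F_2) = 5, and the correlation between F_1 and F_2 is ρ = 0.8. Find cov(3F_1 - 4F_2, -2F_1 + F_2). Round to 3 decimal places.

var(F_1) = (20)² = 400;  var(F_2) = (5)² = 25
cov(F_1,F_2) = ρ·SD(F_1)·SD(F_2) = 0.8·20·5 = 80
cov(3F_1 - 4F_2, -2F_1 + F_2) = (3)(-2)var(F_1) + (-4)(1)var(F_2) + [(3)(1) + (-4)(-2)]cov(F_1,F_2)
= -6·400 + -4·25 + 11·80 = -1620

-1620.000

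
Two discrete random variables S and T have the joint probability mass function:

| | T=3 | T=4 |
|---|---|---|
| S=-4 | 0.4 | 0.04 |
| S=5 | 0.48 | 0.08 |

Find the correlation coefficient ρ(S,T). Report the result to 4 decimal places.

E[S] = 1.04,  E[T] = 3.12
E[ST] = 3.36
Cov(S,T) = E[ST] − E[S]E[T] = 3.36 − (1.04)(3.12) = 0.1152
V(S) = 19.9584,  V(T) = 0.1056
ρ = 0.1152 / √(19.9584·0.1056) ≈ 0.0794

0.0794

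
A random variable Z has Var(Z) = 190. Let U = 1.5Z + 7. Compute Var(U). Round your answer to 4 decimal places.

Var(1.5Z + 7) = (1.5)²·Var(Z) = 2.25·190 = 427.5

427.5000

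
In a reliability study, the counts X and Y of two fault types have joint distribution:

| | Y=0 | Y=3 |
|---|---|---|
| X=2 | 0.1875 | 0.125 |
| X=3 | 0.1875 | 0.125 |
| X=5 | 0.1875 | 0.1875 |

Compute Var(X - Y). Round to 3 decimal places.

3.484

E[X] = 3.4375,  E[Y] = 1.3125,  E[XY] = 4.6875
Var(X) = 13.4375 − (3.4375)² = 1.62109375;  Var(Y) = 3.9375 − (1.3125)² = 2.21484375
Cov(X,Y) = 4.6875 − (3.4375)(1.3125) = 0.17578125
Var(X - Y) = (1)²·1.62109375 + (-1)²·2.21484375 + 2·(1)·(-1)·0.17578125 = 3.484375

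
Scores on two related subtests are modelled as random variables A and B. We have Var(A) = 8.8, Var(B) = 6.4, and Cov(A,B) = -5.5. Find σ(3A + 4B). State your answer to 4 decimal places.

7.0427

Var(3A + 4B) = (3)²·Var(A) + (4)²·Var(B) + 2·(3)·(4)·Cov(A,B)
= 9·8.8 + 16·6.4 + 24·-5.5 = 49.6
σ(3A + 4B) = √49.6 ≈ 7.0427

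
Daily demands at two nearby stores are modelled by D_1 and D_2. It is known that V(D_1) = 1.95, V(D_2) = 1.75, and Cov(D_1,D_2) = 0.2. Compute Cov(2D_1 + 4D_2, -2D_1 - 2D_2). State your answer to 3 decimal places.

Cov(2D_1 + 4D_2, -2D_1 - 2D_2) = (2)(-2)V(D_1) + (4)(-2)V(D_2) + [(2)(-2) + (4)(-2)]Cov(D_1,D_2)
= -4·1.95 + -8·1.75 + -12·0.2 = -24.2

-24.200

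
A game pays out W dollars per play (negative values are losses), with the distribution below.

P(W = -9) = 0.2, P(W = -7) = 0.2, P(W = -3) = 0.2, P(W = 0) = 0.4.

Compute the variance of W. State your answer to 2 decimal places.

E[W] = (-9)(0.2) + (-7)(0.2) + (-3)(0.2) + (0)(0.4) = -3.8
E[W²] = (-9)²(0.2) + (-7)²(0.2) + (-3)²(0.2) + (0)²(0.4) = 27.8
Var(W) = E[W²] − (E[W])² = 27.8 − (-3.8)² = 13.36

13.36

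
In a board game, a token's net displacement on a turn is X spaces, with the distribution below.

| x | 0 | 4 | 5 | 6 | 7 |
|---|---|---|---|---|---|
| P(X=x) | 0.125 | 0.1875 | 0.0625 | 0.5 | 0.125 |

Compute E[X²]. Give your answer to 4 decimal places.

E[X²] = (0)²(0.125) + (4)²(0.1875) + (5)²(0.0625) + (6)²(0.5) + (7)²(0.125) = 28.6875

28.6875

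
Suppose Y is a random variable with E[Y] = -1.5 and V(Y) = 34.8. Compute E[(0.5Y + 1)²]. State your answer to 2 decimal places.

E[0.5Y + 1] = 0.5·-1.5 + 1 = 0.25
V(0.5Y + 1) = (0.5)²·34.8 = 8.7
E[(0.5Y + 1)²] = V((0.5Y + 1)) + (E[(0.5Y + 1)])² = 8.7 + (0.25)² = 8.7625

8.76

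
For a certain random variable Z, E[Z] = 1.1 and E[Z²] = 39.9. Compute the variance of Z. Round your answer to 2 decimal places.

var(Z) = 39.9 − (1.1)² = 38.69

38.69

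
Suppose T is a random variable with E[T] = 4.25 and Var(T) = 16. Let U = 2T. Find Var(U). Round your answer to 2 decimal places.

64.00

Var(2T) = (2)²·Var(T) = 4·16 = 64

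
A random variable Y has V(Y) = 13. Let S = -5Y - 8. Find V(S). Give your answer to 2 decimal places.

325.00

V(-5Y - 8) = (-5)²·V(Y) = 25·13 = 325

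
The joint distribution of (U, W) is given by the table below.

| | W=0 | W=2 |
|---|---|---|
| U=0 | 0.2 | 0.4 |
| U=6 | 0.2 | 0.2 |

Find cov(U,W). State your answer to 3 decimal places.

E[U] = 2.4,  E[W] = 1.2
E[UW] = 2.4
cov(U,W) = E[UW] − E[U]E[W] = 2.4 − (2.4)(1.2) = -0.48

-0.480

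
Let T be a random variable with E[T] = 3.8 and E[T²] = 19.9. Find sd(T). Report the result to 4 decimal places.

Var(T) = 19.9 − (3.8)² = 5.46
sd(T) = √5.46 ≈ 2.3367

2.3367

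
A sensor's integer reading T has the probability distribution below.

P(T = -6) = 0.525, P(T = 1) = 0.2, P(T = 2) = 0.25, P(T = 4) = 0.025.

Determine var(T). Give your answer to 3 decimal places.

E[T] = (-6)(0.525) + (1)(0.2) + (2)(0.25) + (4)(0.025) = -2.35
E[T²] = (-6)²(0.525) + (1)²(0.2) + (2)²(0.25) + (4)²(0.025) = 20.5
var(T) = E[T²] − (E[T])² = 20.5 − (-2.35)² = 14.9775

14.978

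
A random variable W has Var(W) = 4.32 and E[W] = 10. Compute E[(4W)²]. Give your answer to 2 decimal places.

1669.12

E[4W] = 4·10 = 40
Var(4W) = (4)²·4.32 = 69.12
E[(4W)²] = Var((4W)) + (E[(4W)])² = 69.12 + (40)² = 1669.12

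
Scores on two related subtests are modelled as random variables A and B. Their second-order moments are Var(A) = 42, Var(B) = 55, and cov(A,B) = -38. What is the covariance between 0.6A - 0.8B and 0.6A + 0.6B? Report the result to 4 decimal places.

-6.7200

cov(0.6A - 0.8B, 0.6A + 0.6B) = (0.6)(0.6)Var(A) + (-0.8)(0.6)Var(B) + [(0.6)(0.6) + (-0.8)(0.6)]cov(A,B)
= 0.36·42 + -0.48·55 + -0.12·-38 = -6.72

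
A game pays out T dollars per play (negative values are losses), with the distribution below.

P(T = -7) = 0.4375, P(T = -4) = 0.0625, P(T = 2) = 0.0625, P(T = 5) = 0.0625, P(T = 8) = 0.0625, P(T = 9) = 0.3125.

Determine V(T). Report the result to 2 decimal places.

53.37

E[T] = (-7)(0.4375) + (-4)(0.0625) + (2)(0.0625) + (5)(0.0625) + (8)(0.0625) + (9)(0.3125) = 0.4375
E[T²] = (-7)²(0.4375) + (-4)²(0.0625) + (2)²(0.0625) + (5)²(0.0625) + (8)²(0.0625) + (9)²(0.3125) = 53.5625
V(T) = E[T²] − (E[T])² = 53.5625 − (0.4375)² = 53.37109375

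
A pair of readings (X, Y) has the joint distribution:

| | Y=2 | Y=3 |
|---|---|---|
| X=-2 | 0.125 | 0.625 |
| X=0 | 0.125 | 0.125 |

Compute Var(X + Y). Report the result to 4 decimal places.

0.6875

E[X] = -1.5,  E[Y] = 2.75,  E[XY] = -4.25
Var(X) = 3 − (-1.5)² = 0.75;  Var(Y) = 7.75 − (2.75)² = 0.1875
Cov(X,Y) = -4.25 − (-1.5)(2.75) = -0.125
Var(X + Y) = (1)²·0.75 + (1)²·0.1875 + 2·(1)·(1)·-0.125 = 0.6875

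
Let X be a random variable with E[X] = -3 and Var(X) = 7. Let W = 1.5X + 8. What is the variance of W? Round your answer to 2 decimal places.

Var(1.5X + 8) = (1.5)²·Var(X) = 2.25·7 = 15.75

15.75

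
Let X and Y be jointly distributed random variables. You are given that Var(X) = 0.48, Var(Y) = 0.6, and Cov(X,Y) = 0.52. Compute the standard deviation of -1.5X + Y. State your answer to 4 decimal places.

Var(-1.5X + Y) = (-1.5)²·Var(X) + (1)²·Var(Y) + 2·(-1.5)·(1)·Cov(X,Y)
= 2.25·0.48 + 1·0.6 + -3·0.52 = 0.12
σ(-1.5X + Y) = √0.12 ≈ 0.3464

0.3464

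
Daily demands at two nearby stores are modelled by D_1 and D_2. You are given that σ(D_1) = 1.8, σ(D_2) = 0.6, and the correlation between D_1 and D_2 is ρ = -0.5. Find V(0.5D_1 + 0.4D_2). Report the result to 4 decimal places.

V(D_1) = (1.8)² = 3.24;  V(D_2) = (0.6)² = 0.36
cov(D_1,D_2) = ρ·σ(D_1)·σ(D_2) = -0.5·1.8·0.6 = -0.54
V(0.5D_1 + 0.4D_2) = (0.5)²·V(D_1) + (0.4)²·V(D_2) + 2·(0.5)·(0.4)·cov(D_1,D_2)
= 0.25·3.24 + 0.16·0.36 + 0.4·-0.54 = 0.6516

0.6516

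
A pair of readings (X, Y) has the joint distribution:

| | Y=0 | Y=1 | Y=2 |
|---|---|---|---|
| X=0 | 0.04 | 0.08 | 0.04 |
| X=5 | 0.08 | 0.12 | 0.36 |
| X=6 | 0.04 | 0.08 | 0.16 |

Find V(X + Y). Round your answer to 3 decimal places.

5.226

E[X] = 4.48,  E[Y] = 1.4,  E[XY] = 6.6
V(X) = 24.08 − (4.48)² = 4.0096;  V(Y) = 2.52 − (1.4)² = 0.56
cov(X,Y) = 6.6 − (4.48)(1.4) = 0.328
V(X + Y) = (1)²·4.0096 + (1)²·0.56 + 2·(1)·(1)·0.328 = 5.2256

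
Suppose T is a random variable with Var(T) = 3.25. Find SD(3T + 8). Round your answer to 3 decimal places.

Var(3T + 8) = (3)²·3.25 = 29.25
SD(3T + 8) = √29.25 ≈ 5.408

5.408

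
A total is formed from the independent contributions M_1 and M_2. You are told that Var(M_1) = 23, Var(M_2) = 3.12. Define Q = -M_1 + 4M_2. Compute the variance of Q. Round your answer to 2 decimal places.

72.92

By independence, Var(Q) = (-1)²Var(M_1) + (4)²Var(M_2)
= (-1)²·23 + (4)²·3.12 = 72.92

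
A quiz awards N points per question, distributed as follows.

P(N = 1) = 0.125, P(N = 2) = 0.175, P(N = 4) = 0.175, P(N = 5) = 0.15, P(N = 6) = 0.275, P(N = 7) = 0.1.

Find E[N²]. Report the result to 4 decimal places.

22.1750

E[N²] = (1)²(0.125) + (2)²(0.175) + (4)²(0.175) + (5)²(0.15) + (6)²(0.275) + (7)²(0.1) = 22.175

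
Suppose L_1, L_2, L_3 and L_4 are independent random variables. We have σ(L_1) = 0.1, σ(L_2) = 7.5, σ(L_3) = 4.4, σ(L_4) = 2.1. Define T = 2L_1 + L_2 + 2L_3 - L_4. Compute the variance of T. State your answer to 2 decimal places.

138.14

var(L_1) = 0.01, var(L_2) = 56.25, var(L_3) = 19.36, var(L_4) = 4.41
By independence, var(T) = (2)²var(L_1) + (1)²var(L_2) + (2)²var(L_3) + (-1)²var(L_4)
= (2)²·0.01 + (1)²·56.25 + (2)²·19.36 + (-1)²·4.41 = 138.14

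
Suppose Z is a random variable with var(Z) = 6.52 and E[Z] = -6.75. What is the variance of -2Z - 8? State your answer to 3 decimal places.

var(-2Z - 8) = (-2)²·var(Z) = 4·6.52 = 26.08

26.080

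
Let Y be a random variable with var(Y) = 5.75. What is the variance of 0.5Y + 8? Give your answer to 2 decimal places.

var(0.5Y + 8) = (0.5)²·var(Y) = 0.25·5.75 = 1.4375

1.44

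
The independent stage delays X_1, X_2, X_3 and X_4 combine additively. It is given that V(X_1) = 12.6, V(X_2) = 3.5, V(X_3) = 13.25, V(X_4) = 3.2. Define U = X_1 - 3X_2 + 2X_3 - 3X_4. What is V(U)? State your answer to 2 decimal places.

125.90

By independence, V(U) = (1)²V(X_1) + (-3)²V(X_2) + (2)²V(X_3) + (-3)²V(X_4)
= (1)²·12.6 + (-3)²·3.5 + (2)²·13.25 + (-3)²·3.2 = 125.9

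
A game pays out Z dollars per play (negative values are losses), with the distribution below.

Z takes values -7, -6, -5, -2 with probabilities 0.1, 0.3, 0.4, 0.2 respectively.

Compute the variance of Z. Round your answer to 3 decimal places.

E[Z] = (-7)(0.1) + (-6)(0.3) + (-5)(0.4) + (-2)(0.2) = -4.9
E[Z²] = (-7)²(0.1) + (-6)²(0.3) + (-5)²(0.4) + (-2)²(0.2) = 26.5
Var(Z) = E[Z²] − (E[Z])² = 26.5 − (-4.9)² = 2.49

2.490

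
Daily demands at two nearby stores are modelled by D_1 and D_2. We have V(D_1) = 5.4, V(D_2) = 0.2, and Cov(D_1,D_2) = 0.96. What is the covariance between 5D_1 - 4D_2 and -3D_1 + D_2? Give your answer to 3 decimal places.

-65.480

Cov(5D_1 - 4D_2, -3D_1 + D_2) = (5)(-3)V(D_1) + (-4)(1)V(D_2) + [(5)(1) + (-4)(-3)]Cov(D_1,D_2)
= -15·5.4 + -4·0.2 + 17·0.96 = -65.48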